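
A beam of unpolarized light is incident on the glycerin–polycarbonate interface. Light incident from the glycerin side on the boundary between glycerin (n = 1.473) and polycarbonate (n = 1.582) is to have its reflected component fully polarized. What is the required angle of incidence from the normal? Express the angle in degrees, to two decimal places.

The reflected p-component vanishes when tan θ_B = n₂/n₁.
Here n₂/n₁ = 1.582/1.473 = 1.0740, and Brewster's law gives tan θ_B = n₂/n₁.
θ_B = arctan(1.0740) = 47.04°.

θ_B ≈ 47.04°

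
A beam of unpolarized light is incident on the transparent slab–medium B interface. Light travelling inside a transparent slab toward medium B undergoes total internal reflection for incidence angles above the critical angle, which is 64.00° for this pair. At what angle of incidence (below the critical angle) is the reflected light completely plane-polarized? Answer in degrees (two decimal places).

θ_B ≈ 41.95°

sin θ_c = n₂/n₁, so n₂/n₁ = sin 64.00° = 0.8988.
Brewster: tan θ_B = n₂/n₁ = 0.8988.
θ_B = arctan(0.8988) = 41.95°.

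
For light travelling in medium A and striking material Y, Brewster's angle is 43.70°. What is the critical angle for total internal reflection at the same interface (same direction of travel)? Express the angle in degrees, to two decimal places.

From Brewster, n₂/n₁ = tan θ_B = tan 43.70° = 0.9556.
Then sin θ_c = n₂/n₁ = 0.9556, so θ_c = arcsin 0.9556 = 72.87°.

θ_c ≈ 72.87°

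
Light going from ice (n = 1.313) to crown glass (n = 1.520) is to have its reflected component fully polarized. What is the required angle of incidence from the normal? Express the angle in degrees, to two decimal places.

At Brewster's angle the reflected and refracted rays are perpendicular, which with Snell's law gives tan θ_B = n₂/n₁.
Here n₂/n₁ = 1.520/1.313 = 1.1577, and Brewster's law gives tan θ_B = n₂/n₁.
So θ_B = arctan 1.1577 = 49.18°.

θ_B ≈ 49.18°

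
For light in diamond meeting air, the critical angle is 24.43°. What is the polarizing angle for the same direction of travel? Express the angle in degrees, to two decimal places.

n₂/n₁ = sin θ_c = sin 24.43° = 0.4136.
tan θ_B equals the same ratio, so θ_B = arctan(0.4136) = 22.47°.

θ_B ≈ 22.47°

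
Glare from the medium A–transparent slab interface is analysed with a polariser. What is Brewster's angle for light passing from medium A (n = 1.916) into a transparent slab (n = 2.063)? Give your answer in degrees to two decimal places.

θ_B ≈ 47.12°

The reflected p-component vanishes when tan θ_B = n₂/n₁.
Brewster's condition: tan θ_B = n₂/n₁ = 2.063/1.916 = 1.0767.
θ_B = arctan(1.0767) = 47.12°.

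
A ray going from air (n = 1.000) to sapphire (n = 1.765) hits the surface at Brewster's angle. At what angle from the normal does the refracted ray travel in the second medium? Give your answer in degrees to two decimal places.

θ_t ≈ 29.53°

tan θ_B = n₂/n₁ = 1.765/1.000 = 1.7650, so θ_B = 60.47°.
Since θ_B + θ_t = 90° at Brewster incidence, θ_t = 90° − 60.47° = 29.53°.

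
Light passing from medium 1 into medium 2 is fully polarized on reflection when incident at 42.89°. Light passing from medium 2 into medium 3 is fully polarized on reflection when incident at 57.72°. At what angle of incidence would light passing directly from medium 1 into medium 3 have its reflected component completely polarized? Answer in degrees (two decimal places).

n₂/n₁ = tan 42.89° = 0.9289 and n₃/n₂ = tan 57.72° = 1.5831.
Multiplying, n₃/n₁ = 0.9289 × 1.5831 = 1.4706, and θ_B(1→3) = arctan 1.4706 = 55.78°.

θ_B ≈ 55.78°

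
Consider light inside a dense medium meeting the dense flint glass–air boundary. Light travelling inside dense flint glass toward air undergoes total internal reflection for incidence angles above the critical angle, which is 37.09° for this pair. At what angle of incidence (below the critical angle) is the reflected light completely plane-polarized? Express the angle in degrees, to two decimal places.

At the critical angle sin θ_c = n₂/n₁, giving n₂/n₁ = sin 37.09° = 0.6031.
Then tan θ_B = n₂/n₁ = 0.6031, so θ_B = arctan 0.6031 = 31.09°.

θ_B ≈ 31.09°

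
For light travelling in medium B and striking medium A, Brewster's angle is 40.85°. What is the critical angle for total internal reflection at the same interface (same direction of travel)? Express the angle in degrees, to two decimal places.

From Brewster, n₂/n₁ = tan θ_B = tan 40.85° = 0.8647.
Then sin θ_c = n₂/n₁ = 0.8647, so θ_c = arcsin 0.8647 = 59.85°.

θ_c ≈ 59.85°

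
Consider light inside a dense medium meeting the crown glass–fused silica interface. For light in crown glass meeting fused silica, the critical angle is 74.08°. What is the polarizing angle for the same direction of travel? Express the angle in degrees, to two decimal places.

n₂/n₁ = sin θ_c = sin 74.08° = 0.9616.
tan θ_B equals the same ratio, so θ_B = arctan(0.9616) = 43.88°.

θ_B ≈ 43.88°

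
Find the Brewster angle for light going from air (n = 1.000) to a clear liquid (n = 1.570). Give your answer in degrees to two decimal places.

θ_B ≈ 57.51°

The reflected p-component vanishes when tan θ_B = n₂/n₁.
tan θ_B = n₂/n₁ = 1.570/1.000 = 1.5700.
θ_B = arctan(1.5700) = 57.51°.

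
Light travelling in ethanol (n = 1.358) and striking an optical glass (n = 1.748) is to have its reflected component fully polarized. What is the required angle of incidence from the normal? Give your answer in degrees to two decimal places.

θ_B ≈ 52.16°

tan θ_B = n₂/n₁ = 1.748/1.358 = 1.2872. Taking the arctangent, θ_B = 52.16°.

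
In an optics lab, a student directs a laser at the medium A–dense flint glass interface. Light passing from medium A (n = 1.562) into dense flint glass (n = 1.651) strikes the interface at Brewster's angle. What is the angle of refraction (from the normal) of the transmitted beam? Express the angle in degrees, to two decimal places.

θ_t ≈ 43.41°

tan θ_B = n₂/n₁ = 1.651/1.562 = 1.0570, so θ_B = 46.59°.
At Brewster's angle the reflected and refracted rays are perpendicular, so θ_t = 90° − θ_B = 90° − 46.59° = 43.41°.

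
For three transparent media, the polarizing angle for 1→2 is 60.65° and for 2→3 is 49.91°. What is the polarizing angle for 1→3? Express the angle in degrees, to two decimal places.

n₂/n₁ = tan 60.65° = 1.7783 and n₃/n₂ = tan 49.91° = 1.1880.
n₃/n₁ = 2.1126. Then tan θ_B(1→3) = n₃/n₁, so θ_B(1→3) = arctan(2.1126) = 64.67°.

θ_B ≈ 64.67°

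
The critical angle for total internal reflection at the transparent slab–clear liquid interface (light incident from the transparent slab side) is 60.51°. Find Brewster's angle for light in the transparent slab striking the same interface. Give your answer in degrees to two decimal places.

θ_B ≈ 41.04°

At the critical angle sin θ_c = n₂/n₁, giving n₂/n₁ = sin 60.51° = 0.8704.
Then tan θ_B = n₂/n₁ = 0.8704, so θ_B = arctan 0.8704 = 41.04°.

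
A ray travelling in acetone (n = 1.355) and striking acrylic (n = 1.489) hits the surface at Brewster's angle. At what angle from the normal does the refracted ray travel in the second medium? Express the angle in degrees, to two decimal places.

θ_t ≈ 42.30°

First find Brewster's angle: tan θ_B = 1.489/1.355 = 1.0989, giving θ_B = 47.70°.
At Brewster's angle the reflected and refracted rays are perpendicular, so θ_t = 90° − θ_B = 90° − 47.70° = 42.30°.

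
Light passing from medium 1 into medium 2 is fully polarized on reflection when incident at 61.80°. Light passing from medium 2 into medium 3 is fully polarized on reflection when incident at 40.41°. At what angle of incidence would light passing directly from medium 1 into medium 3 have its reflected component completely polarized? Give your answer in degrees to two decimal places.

Each Brewster angle gives a ratio: n₂/n₁ = tan 61.80° = 1.8650, n₃/n₂ = tan 40.41° = 0.8514.
n₃/n₁ = 1.5878. Then tan θ_B(1→3) = n₃/n₁, so θ_B(1→3) = arctan(1.5878) = 57.80°.

θ_B ≈ 57.80°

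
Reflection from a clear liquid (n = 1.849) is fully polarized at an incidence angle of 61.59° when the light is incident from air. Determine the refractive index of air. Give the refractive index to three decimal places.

At the polarizing angle, tan θ_B = n₂/n₁ with n₁ on the incident side (air) and n₂ on the transmitted side (a clear liquid).
n₁ = n₂ / tan θ_B = 1.849 / tan 61.59° = 1.000.

n ≈ 1.000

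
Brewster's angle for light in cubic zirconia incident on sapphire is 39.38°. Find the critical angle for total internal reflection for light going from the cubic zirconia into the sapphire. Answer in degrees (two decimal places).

θ_c ≈ 55.17°

tan θ_B = n₂/n₁ = tan 39.38° = 0.8208.
Total internal reflection: sin θ_c = n₂/n₁ = 0.8208.
θ_c = arcsin(0.8208) = 55.17°.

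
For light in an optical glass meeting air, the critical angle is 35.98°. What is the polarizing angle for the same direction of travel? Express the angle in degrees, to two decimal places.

θ_B ≈ 30.43°

sin θ_c = n₂/n₁, so n₂/n₁ = sin 35.98° = 0.5875.
Brewster: tan θ_B = n₂/n₁ = 0.5875.
θ_B = arctan(0.5875) = 30.43°.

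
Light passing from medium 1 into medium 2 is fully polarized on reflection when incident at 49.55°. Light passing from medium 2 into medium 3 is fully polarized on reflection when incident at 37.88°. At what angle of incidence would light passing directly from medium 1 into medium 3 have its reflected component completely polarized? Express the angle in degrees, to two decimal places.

n₂/n₁ = tan 49.55° = 1.1729 and n₃/n₂ = tan 37.88° = 0.7779.
So n₃/n₁ = (n₂/n₁)(n₃/n₂) = 1.1729 × 0.7779 = 0.9124.
θ_B(1→3) = arctan(0.9124) = 42.38°.

θ_B ≈ 42.38°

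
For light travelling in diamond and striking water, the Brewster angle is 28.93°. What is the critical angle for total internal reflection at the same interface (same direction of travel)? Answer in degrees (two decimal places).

n₂/n₁ = tan 28.93° = 0.5527; the critical angle satisfies sin θ_c = n₂/n₁.
θ_c = arcsin(0.5527) = 33.55°.

θ_c ≈ 33.55°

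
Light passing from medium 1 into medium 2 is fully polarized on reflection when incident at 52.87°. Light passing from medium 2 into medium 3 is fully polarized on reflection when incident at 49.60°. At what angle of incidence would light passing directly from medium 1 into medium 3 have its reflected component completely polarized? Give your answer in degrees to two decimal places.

tan θ_B(1→2) = n₂/n₁ = tan 52.87° = 1.3208.
tan θ_B(2→3) = n₃/n₂ = tan 49.60° = 1.1750.
Multiplying, n₃/n₁ = 1.3208 × 1.1750 = 1.5519, and θ_B(1→3) = arctan 1.5519 = 57.20°.

θ_B ≈ 57.20°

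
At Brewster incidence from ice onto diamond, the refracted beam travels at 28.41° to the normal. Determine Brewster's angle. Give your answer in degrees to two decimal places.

At Brewster's angle the reflected and refracted rays are perpendicular, so θ_B + θ_t = 90°.
So θ_B = 90° − θ_t = 90° − 28.41° = 61.59°.

θ_B ≈ 61.59°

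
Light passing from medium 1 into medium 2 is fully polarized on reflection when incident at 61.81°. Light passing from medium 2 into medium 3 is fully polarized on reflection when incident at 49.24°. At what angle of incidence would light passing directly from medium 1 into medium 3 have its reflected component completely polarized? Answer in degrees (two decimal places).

Each Brewster angle gives a ratio: n₂/n₁ = tan 61.81° = 1.8658, n₃/n₂ = tan 49.24° = 1.1601.
Multiplying, n₃/n₁ = 1.8658 × 1.1601 = 2.1646, and θ_B(1→3) = arctan 2.1646 = 65.20°.

θ_B ≈ 65.20°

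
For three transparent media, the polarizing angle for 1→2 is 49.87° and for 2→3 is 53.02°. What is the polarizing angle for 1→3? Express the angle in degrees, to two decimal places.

n₂/n₁ = tan 49.87° = 1.1863 and n₃/n₂ = tan 53.02° = 1.3280.
n₃/n₁ = 1.5754. Then tan θ_B(1→3) = n₃/n₁, so θ_B(1→3) = arctan(1.5754) = 57.59°.

θ_B ≈ 57.59°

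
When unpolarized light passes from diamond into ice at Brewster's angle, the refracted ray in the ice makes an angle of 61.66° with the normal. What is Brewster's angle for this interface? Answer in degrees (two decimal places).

θ_B ≈ 28.34°

Since the reflected and refracted rays are at right angles at the polarizing angle, θ_B + θ_t = 90°.
θ_B = 90° − 61.66° = 28.34°.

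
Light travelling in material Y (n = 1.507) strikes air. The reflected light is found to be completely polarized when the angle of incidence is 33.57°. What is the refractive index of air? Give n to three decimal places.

n ≈ 1.000

Full polarization of the reflected beam means tan θ_B = n₂/n₁, where n₁ is the incident medium (material Y).
n₂ = n₁ tan θ_B = 1.507 × tan 33.57° = 1.000.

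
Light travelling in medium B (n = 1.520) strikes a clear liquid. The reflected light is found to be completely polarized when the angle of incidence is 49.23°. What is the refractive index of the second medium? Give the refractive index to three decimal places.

At Brewster's angle, tan θ_B = n₂/n₁ with n₁ on the incident side (medium B) and n₂ on the transmitted side (a clear liquid).
n₂ = n₁ tan θ_B = 1.520 × tan 49.23° = 1.763.

n ≈ 1.763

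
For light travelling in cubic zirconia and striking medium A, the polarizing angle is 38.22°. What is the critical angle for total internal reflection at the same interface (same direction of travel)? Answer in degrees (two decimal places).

θ_c ≈ 51.95°

n₂/n₁ = tan 38.22° = 0.7875; the critical angle satisfies sin θ_c = n₂/n₁.
θ_c = arcsin(0.7875) = 51.95°.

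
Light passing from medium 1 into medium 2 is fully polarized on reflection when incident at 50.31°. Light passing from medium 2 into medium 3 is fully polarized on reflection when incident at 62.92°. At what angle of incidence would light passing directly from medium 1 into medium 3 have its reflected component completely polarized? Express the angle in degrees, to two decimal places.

θ_B ≈ 67.01°

n₂/n₁ = tan 50.31° = 1.2049 and n₃/n₂ = tan 62.92° = 1.9559.
So n₃/n₁ = (n₂/n₁)(n₃/n₂) = 1.2049 × 1.9559 = 2.3567.
θ_B(1→3) = arctan(2.3567) = 67.01°.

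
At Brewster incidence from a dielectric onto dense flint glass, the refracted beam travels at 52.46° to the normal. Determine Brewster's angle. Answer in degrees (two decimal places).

θ_B ≈ 37.54°

At Brewster's angle the reflected and refracted rays are perpendicular, so θ_B + θ_t = 90°.
θ_B = 90° − 52.46° = 37.54°.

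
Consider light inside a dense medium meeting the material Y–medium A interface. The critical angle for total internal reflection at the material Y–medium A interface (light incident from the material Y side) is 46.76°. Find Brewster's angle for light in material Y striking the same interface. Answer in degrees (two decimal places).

sin θ_c = n₂/n₁, so n₂/n₁ = sin 46.76° = 0.7285.
Brewster: tan θ_B = n₂/n₁ = 0.7285.
θ_B = arctan(0.7285) = 36.07°.

θ_B ≈ 36.07°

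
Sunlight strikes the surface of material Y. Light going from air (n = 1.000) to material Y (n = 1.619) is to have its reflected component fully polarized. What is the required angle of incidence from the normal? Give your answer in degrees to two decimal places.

θ_B ≈ 58.30°

Here n₂/n₁ = 1.619/1.000 = 1.6190, and Brewster's law gives tan θ_B = n₂/n₁. Taking the arctangent, θ_B = 58.30°.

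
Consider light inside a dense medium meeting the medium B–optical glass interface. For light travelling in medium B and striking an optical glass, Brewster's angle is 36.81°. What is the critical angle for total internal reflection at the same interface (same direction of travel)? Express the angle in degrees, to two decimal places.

θ_c ≈ 48.45°

From Brewster, n₂/n₁ = tan θ_B = tan 36.81° = 0.7484.
Then sin θ_c = n₂/n₁ = 0.7484, so θ_c = arcsin 0.7484 = 48.45°.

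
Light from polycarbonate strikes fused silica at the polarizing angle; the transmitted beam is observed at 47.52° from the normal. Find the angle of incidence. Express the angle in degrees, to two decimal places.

At Brewster's angle the reflected and refracted rays are perpendicular, so θ_B + θ_t = 90°.
θ_B = 90° − 47.52° = 42.48°.

θ_B ≈ 42.48°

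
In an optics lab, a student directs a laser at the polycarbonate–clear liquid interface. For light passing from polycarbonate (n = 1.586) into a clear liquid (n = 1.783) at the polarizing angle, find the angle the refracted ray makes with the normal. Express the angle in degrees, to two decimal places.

θ_B = arctan(n₂/n₁) = arctan(1.783/1.586) = 48.35°.
The refracted ray is perpendicular to the reflected ray, so θ_t = 90° − θ_B = 41.65°.

θ_t ≈ 41.65°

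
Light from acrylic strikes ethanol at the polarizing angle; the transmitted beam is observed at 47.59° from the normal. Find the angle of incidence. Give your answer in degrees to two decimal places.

θ_B ≈ 42.41°

Brewster's condition makes the reflected and refracted beams perpendicular: θ_B + θ_t = 90°.
So θ_B = 90° − θ_t = 90° − 47.59° = 42.41°.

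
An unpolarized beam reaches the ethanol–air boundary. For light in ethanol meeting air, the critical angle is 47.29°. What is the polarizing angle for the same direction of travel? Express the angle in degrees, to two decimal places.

θ_B ≈ 36.31°

n₂/n₁ = sin θ_c = sin 47.29° = 0.7348.
tan θ_B equals the same ratio, so θ_B = arctan(0.7348) = 36.31°.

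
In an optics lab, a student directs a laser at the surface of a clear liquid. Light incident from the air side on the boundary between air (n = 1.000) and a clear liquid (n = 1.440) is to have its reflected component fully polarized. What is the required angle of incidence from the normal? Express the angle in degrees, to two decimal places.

Here n₂/n₁ = 1.440/1.000 = 1.4400, and Brewster's law gives tan θ_B = n₂/n₁.
So θ_B = arctan 1.4400 = 55.22°.

θ_B ≈ 55.22°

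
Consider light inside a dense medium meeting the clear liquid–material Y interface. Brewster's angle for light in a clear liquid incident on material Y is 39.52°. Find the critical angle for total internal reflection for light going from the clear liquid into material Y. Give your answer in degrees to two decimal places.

θ_c ≈ 55.58°

From Brewster, n₂/n₁ = tan θ_B = tan 39.52° = 0.8249.
Then sin θ_c = n₂/n₁ = 0.8249, so θ_c = arcsin 0.8249 = 55.58°.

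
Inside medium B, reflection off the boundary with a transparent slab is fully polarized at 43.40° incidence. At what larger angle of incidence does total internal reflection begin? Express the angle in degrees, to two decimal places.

tan θ_B = n₂/n₁ = tan 43.40° = 0.9457.
Total internal reflection: sin θ_c = n₂/n₁ = 0.9457.
θ_c = arcsin(0.9457) = 71.02°.

θ_c ≈ 71.02°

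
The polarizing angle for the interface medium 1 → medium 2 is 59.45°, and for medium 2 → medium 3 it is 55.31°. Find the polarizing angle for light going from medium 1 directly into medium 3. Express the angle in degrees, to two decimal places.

tan θ_B(1→2) = n₂/n₁ = tan 59.45° = 1.6943.
tan θ_B(2→3) = n₃/n₂ = tan 55.31° = 1.4447.
So n₃/n₁ = (n₂/n₁)(n₃/n₂) = 1.6943 × 1.4447 = 2.4478.
θ_B(1→3) = arctan(2.4478) = 67.78°.

θ_B ≈ 67.78°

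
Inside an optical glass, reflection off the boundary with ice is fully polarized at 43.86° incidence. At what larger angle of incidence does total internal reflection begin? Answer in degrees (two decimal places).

θ_c ≈ 73.94°

n₂/n₁ = tan 43.86° = 0.9610; the critical angle satisfies sin θ_c = n₂/n₁.
θ_c = arcsin(0.9610) = 73.94°.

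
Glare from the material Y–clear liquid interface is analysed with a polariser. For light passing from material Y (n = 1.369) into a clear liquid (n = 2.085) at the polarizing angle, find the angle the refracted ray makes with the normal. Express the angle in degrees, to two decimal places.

First find Brewster's angle: tan θ_B = 2.085/1.369 = 1.5230, giving θ_B = 56.71°.
Since θ_B + θ_t = 90° at Brewster incidence, θ_t = 90° − 56.71° = 33.29°.

θ_t ≈ 33.29°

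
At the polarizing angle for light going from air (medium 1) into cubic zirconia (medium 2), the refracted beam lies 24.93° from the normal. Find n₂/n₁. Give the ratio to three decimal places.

n₂/n₁ ≈ 2.151

θ_B + θ_t = 90°, so θ_B = 90° − 24.93° = 65.07°.
Then n₂/n₁ = tan θ_B = tan 65.07° = 2.151.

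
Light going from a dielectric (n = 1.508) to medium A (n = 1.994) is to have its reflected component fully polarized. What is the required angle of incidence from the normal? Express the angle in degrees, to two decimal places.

tan θ_B = n₂/n₁ = 1.994/1.508 = 1.3223. Taking the arctangent, θ_B = 52.90°.

θ_B ≈ 52.90°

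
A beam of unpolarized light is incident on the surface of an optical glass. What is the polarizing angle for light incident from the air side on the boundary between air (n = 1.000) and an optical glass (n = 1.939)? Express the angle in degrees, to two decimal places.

At Brewster's angle the reflected and refracted rays are perpendicular, which with Snell's law gives tan θ_B = n₂/n₁.
tan θ_B = n₂/n₁ = 1.939/1.000 = 1.9390. Taking the arctangent, θ_B = 62.72°.

θ_B ≈ 62.72°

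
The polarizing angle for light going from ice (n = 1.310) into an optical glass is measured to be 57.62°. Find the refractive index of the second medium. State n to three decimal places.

At the polarizing angle, tan θ_B = n₂/n₁ with n₁ on the incident side (ice) and n₂ on the transmitted side (an optical glass).
n₂ = n₁ tan θ_B = 1.310 × tan 57.62° = 2.066.

n ≈ 2.066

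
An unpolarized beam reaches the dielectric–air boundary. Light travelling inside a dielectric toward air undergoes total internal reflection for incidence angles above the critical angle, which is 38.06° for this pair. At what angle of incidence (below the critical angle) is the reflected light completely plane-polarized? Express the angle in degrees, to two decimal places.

θ_B ≈ 31.65°

sin θ_c = n₂/n₁, so n₂/n₁ = sin 38.06° = 0.6165.
Brewster: tan θ_B = n₂/n₁ = 0.6165.
θ_B = arctan(0.6165) = 31.65°.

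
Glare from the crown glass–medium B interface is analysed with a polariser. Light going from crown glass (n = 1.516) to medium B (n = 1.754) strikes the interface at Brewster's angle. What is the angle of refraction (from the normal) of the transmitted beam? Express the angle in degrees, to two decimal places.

θ_t ≈ 40.84°

tan θ_B = n₂/n₁ = 1.754/1.516 = 1.1570, so θ_B = 49.16°.
The refracted ray is perpendicular to the reflected ray, so θ_t = 90° − θ_B = 40.84°.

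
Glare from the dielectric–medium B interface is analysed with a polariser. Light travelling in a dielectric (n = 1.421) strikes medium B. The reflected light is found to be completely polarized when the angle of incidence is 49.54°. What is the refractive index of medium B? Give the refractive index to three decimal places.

n ≈ 1.666

Brewster's law: tan θ_B = n₂/n₁ (light incident in a dielectric, refracted into medium B).
n₂ = n₁ tan θ_B = 1.421 × tan 49.54° = 1.666.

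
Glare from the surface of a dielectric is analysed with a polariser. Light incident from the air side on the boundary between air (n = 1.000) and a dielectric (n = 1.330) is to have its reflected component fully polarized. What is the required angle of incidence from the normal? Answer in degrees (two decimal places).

θ_B ≈ 53.06°

Here n₂/n₁ = 1.330/1.000 = 1.3300, and Brewster's law gives tan θ_B = n₂/n₁.
So θ_B = arctan 1.3300 = 53.06°.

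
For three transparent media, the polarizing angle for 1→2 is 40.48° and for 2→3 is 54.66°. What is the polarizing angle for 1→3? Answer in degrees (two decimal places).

Each Brewster angle gives a ratio: n₂/n₁ = tan 40.48° = 0.8535, n₃/n₂ = tan 54.66° = 1.4103.
Multiplying, n₃/n₁ = 0.8535 × 1.4103 = 1.2036, and θ_B(1→3) = arctan 1.2036 = 50.28°.

θ_B ≈ 50.28°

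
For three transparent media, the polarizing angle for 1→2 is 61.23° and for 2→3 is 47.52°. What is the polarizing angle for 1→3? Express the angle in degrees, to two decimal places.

n₂/n₁ = tan 61.23° = 1.8213 and n₃/n₂ = tan 47.52° = 1.0921.
So n₃/n₁ = (n₂/n₁)(n₃/n₂) = 1.8213 × 1.0921 = 1.9889.
θ_B(1→3) = arctan(1.9889) = 63.31°.

θ_B ≈ 63.31°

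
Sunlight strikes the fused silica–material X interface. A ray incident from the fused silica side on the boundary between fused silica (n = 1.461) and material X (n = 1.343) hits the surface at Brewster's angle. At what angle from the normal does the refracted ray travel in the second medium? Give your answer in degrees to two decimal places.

tan θ_B = n₂/n₁ = 1.343/1.461 = 0.9192, so θ_B = 42.59°.
The refracted ray is perpendicular to the reflected ray, so θ_t = 90° − θ_B = 47.41°.

θ_t ≈ 47.41°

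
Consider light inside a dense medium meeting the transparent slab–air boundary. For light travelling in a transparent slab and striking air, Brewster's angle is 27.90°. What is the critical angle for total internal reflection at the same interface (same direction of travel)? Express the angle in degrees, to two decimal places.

tan θ_B = n₂/n₁ = tan 27.90° = 0.5295.
Total internal reflection: sin θ_c = n₂/n₁ = 0.5295.
θ_c = arcsin(0.5295) = 31.97°.

θ_c ≈ 31.97°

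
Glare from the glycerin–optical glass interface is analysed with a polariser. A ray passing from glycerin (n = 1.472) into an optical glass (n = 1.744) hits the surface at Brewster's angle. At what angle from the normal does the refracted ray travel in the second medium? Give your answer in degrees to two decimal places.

θ_t ≈ 40.17°

First find Brewster's angle: tan θ_B = 1.744/1.472 = 1.1848, giving θ_B = 49.83°.
At Brewster's angle the reflected and refracted rays are perpendicular, so θ_t = 90° − θ_B = 90° − 49.83° = 40.17°.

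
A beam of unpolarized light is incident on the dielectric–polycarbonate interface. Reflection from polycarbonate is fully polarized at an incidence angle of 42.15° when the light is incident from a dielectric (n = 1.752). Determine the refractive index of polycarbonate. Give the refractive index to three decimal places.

n ≈ 1.586

At the polarizing angle, tan θ_B = n₂/n₁ with n₁ on the incident side (a dielectric) and n₂ on the transmitted side (polycarbonate).
n₂ = n₁ tan θ_B = 1.752 × tan 42.15° = 1.586.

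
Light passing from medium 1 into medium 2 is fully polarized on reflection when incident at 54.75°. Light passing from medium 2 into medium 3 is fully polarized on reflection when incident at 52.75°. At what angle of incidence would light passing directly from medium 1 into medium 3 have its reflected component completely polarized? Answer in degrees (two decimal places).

Each Brewster angle gives a ratio: n₂/n₁ = tan 54.75° = 1.4150, n₃/n₂ = tan 52.75° = 1.3151.
So n₃/n₁ = (n₂/n₁)(n₃/n₂) = 1.4150 × 1.3151 = 1.8608.
θ_B(1→3) = arctan(1.8608) = 61.75°.

θ_B ≈ 61.75°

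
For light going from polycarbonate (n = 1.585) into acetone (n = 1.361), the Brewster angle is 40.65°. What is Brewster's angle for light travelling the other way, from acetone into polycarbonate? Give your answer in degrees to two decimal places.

tan θ_B' = n₁/n₂ = 1/tan θ_B, so θ_B' = 90° − θ_B.
θ_B' = 90° − 40.65° = 49.35°.

θ_B' ≈ 49.35°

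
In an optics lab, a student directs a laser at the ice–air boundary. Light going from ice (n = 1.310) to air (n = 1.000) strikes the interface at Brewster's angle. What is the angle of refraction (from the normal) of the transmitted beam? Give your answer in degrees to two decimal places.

First find Brewster's angle: tan θ_B = 1.000/1.310 = 0.7634, giving θ_B = 37.36°.
At Brewster's angle the reflected and refracted rays are perpendicular, so θ_t = 90° − θ_B = 90° − 37.36° = 52.64°.

θ_t ≈ 52.64°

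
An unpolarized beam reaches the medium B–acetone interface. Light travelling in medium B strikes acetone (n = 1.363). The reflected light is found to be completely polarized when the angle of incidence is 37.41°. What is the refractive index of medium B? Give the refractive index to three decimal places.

n ≈ 1.782

Full polarization of the reflected beam means tan θ_B = n₂/n₁, where n₁ is the incident medium (medium B).
n₁ = n₂ / tan θ_B = 1.363 / tan 37.41° = 1.782.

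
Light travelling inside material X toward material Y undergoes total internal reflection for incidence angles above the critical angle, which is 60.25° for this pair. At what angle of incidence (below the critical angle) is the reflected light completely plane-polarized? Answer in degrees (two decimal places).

θ_B ≈ 40.96°

sin θ_c = n₂/n₁, so n₂/n₁ = sin 60.25° = 0.8682.
Brewster: tan θ_B = n₂/n₁ = 0.8682.
θ_B = arctan(0.8682) = 40.96°.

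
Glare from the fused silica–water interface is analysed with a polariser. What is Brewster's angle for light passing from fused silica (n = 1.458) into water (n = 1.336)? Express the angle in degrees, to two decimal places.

θ_B ≈ 42.50°

The reflected p-component vanishes when tan θ_B = n₂/n₁.
tan θ_B = n₂/n₁ = 1.336/1.458 = 0.9163.
θ_B = arctan(0.9163) = 42.50°.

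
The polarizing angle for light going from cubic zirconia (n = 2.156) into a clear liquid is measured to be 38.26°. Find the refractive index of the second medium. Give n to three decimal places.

At the polarizing angle, tan θ_B = n₂/n₁ with n₁ on the incident side (cubic zirconia) and n₂ on the transmitted side (a clear liquid).
n₂ = n₁ tan θ_B = 2.156 × tan 38.26° = 1.700.

n ≈ 1.700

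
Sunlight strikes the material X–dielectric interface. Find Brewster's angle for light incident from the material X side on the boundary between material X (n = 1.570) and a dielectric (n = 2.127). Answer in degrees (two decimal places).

Brewster's condition: tan θ_B = n₂/n₁ = 2.127/1.570 = 1.3548.
θ_B = arctan(1.3548) = 53.57°.

θ_B ≈ 53.57°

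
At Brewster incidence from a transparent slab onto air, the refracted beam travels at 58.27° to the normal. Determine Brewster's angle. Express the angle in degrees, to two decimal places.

Since the reflected and refracted rays are at right angles at the polarizing angle, θ_B + θ_t = 90°.
So θ_B = 90° − θ_t = 90° − 58.27° = 31.73°.

θ_B ≈ 31.73°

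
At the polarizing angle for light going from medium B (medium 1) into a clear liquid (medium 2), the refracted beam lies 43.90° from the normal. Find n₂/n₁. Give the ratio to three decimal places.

n₂/n₁ ≈ 1.039

At Brewster incidence θ_B = 90° − θ_t = 90° − 43.90° = 46.10°.
Then n₂/n₁ = tan θ_B = tan 46.10° = 1.039.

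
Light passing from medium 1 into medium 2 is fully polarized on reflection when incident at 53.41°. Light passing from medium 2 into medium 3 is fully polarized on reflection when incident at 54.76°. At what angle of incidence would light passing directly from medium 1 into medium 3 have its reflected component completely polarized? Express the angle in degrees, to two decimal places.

θ_B ≈ 62.32°

n₂/n₁ = tan 53.41° = 1.3470 and n₃/n₂ = tan 54.76° = 1.4155.
Multiplying, n₃/n₁ = 1.3470 × 1.4155 = 1.9067, and θ_B(1→3) = arctan 1.9067 = 62.32°.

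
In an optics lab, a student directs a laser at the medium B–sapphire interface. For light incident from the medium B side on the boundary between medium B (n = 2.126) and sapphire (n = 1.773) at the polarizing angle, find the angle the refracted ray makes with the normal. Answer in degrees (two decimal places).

θ_t ≈ 50.17°

θ_B = arctan(n₂/n₁) = arctan(1.773/2.126) = 39.83°.
At Brewster's angle the reflected and refracted rays are perpendicular, so θ_t = 90° − θ_B = 90° − 39.83° = 50.17°.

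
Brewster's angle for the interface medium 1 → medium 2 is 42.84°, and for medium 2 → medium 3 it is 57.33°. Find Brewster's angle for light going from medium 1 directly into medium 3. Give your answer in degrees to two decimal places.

θ_B ≈ 55.34°

Each Brewster angle gives a ratio: n₂/n₁ = tan 42.84° = 0.9273, n₃/n₂ = tan 57.33° = 1.5595.
Multiplying, n₃/n₁ = 0.9273 × 1.5595 = 1.4461, and θ_B(1→3) = arctan 1.4461 = 55.34°.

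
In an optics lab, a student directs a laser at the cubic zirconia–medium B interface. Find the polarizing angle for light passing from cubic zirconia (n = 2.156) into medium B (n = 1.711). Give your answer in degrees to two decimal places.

The reflected p-component vanishes when tan θ_B = n₂/n₁.
Brewster's condition: tan θ_B = n₂/n₁ = 1.711/2.156 = 0.7936. Taking the arctangent, θ_B = 38.44°.

θ_B ≈ 38.44°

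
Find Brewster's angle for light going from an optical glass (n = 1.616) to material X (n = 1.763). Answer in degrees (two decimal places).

tan θ_B = n₂/n₁ = 1.763/1.616 = 1.0910.
θ_B = arctan(1.0910) = 47.49°.

θ_B ≈ 47.49°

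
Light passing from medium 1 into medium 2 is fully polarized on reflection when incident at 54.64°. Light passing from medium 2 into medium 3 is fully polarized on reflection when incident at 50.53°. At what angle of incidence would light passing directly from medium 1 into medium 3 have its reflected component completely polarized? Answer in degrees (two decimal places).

θ_B ≈ 59.70°

n₂/n₁ = tan 54.64° = 1.4092 and n₃/n₂ = tan 50.53° = 1.2144.
So n₃/n₁ = (n₂/n₁)(n₃/n₂) = 1.4092 × 1.2144 = 1.7113.
θ_B(1→3) = arctan(1.7113) = 59.70°.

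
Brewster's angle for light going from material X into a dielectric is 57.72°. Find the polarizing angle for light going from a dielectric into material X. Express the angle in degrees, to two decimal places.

The two Brewster angles are complementary: θ_B' = 90° − θ_B = 90° − 57.72° = 32.28°.

θ_B' ≈ 32.28°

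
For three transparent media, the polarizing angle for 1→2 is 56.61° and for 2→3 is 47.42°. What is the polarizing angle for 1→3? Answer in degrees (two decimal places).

Each Brewster angle gives a ratio: n₂/n₁ = tan 56.61° = 1.5172, n₃/n₂ = tan 47.42° = 1.0883.
Multiplying, n₃/n₁ = 1.5172 × 1.0883 = 1.6511, and θ_B(1→3) = arctan 1.6511 = 58.80°.

θ_B ≈ 58.80°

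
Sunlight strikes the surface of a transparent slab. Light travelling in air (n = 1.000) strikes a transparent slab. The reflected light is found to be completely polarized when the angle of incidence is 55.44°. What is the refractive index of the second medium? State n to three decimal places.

At the Brewster angle, tan θ_B = n₂/n₁ with n₁ on the incident side (air) and n₂ on the transmitted side (a transparent slab).
n₂ = n₁ tan θ_B = 1.000 × tan 55.44° = 1.452.

n ≈ 1.452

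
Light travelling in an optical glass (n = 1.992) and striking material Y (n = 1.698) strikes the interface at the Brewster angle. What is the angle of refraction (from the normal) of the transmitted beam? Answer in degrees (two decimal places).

θ_t ≈ 49.56°

tan θ_B = n₂/n₁ = 1.698/1.992 = 0.8524, so θ_B = 40.44°.
Since θ_B + θ_t = 90° at Brewster incidence, θ_t = 90° − 40.44° = 49.56°.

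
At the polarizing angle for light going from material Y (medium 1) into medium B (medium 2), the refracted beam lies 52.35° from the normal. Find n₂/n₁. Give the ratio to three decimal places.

n₂/n₁ ≈ 0.771

θ_B + θ_t = 90°, so θ_B = 90° − 52.35° = 37.65°.
Then n₂/n₁ = tan θ_B = tan 37.65° = 0.771.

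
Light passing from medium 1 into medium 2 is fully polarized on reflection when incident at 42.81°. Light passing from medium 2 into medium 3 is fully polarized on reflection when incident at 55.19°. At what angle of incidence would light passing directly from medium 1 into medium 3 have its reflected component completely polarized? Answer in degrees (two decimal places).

θ_B ≈ 53.11°

n₂/n₁ = tan 42.81° = 0.9263 and n₃/n₂ = tan 55.19° = 1.4383.
Multiplying, n₃/n₁ = 0.9263 × 1.4383 = 1.3323, and θ_B(1→3) = arctan 1.3323 = 53.11°.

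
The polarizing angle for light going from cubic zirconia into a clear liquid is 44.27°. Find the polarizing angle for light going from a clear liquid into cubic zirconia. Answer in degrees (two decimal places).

The two Brewster angles are complementary: θ_B' = 90° − θ_B = 90° − 44.27° = 45.73°.

θ_B' ≈ 45.73°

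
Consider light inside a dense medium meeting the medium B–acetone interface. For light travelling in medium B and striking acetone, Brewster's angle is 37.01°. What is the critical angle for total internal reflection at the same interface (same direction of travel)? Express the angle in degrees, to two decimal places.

θ_c ≈ 48.92°

tan θ_B = n₂/n₁ = tan 37.01° = 0.7538.
Total internal reflection: sin θ_c = n₂/n₁ = 0.7538.
θ_c = arcsin(0.7538) = 48.92°.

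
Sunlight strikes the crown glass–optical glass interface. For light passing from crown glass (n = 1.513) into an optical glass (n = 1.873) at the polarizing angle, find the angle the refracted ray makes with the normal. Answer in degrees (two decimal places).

θ_t ≈ 38.93°

tan θ_B = n₂/n₁ = 1.873/1.513 = 1.2379, so θ_B = 51.07°.
The refracted ray is perpendicular to the reflected ray, so θ_t = 90° − θ_B = 38.93°.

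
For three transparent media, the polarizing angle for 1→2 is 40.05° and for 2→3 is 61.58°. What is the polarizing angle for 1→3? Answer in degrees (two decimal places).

θ_B ≈ 57.23°

tan θ_B(1→2) = n₂/n₁ = tan 40.05° = 0.8406.
tan θ_B(2→3) = n₃/n₂ = tan 61.58° = 1.8479.
Multiplying, n₃/n₁ = 0.8406 × 1.8479 = 1.5533, and θ_B(1→3) = arctan 1.5533 = 57.23°.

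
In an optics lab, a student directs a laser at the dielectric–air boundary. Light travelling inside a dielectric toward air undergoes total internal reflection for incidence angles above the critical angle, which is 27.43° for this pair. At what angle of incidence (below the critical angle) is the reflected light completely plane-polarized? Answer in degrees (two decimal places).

At the critical angle sin θ_c = n₂/n₁, giving n₂/n₁ = sin 27.43° = 0.4607.
Then tan θ_B = n₂/n₁ = 0.4607, so θ_B = arctan 0.4607 = 24.73°.

θ_B ≈ 24.73°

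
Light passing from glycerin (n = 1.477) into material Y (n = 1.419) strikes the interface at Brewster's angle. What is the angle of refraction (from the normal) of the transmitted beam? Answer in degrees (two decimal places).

First find Brewster's angle: tan θ_B = 1.419/1.477 = 0.9607, giving θ_B = 43.85°.
At Brewster's angle the reflected and refracted rays are perpendicular, so θ_t = 90° − θ_B = 90° − 43.85° = 46.15°.

θ_t ≈ 46.15°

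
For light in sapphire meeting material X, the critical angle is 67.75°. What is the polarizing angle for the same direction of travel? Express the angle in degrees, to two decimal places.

At the critical angle sin θ_c = n₂/n₁, giving n₂/n₁ = sin 67.75° = 0.9255.
Then tan θ_B = n₂/n₁ = 0.9255, so θ_B = arctan 0.9255 = 42.79°.

θ_B ≈ 42.79°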